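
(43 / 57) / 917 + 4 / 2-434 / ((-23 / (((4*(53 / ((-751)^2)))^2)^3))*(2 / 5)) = 77421194981939703638546064500040126313523 / 38694681065499530213079355785767482010187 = 2.00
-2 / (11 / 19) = -38 / 11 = -3.45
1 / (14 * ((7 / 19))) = 19 / 98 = 0.19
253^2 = 64009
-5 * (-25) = 125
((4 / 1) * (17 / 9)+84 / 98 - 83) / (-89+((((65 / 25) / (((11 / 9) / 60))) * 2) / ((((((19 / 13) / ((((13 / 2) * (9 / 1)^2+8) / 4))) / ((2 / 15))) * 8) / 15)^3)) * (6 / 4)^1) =-2904349499392 / 178042481948013291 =-0.00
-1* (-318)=318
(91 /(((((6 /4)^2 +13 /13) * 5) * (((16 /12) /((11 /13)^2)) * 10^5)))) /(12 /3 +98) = 847 /2873000000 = 0.00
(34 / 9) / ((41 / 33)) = 374 / 123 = 3.04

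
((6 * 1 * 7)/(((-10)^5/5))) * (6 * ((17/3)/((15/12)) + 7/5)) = -1869/25000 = -0.07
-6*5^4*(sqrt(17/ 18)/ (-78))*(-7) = -4375*sqrt(34)/ 78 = -327.06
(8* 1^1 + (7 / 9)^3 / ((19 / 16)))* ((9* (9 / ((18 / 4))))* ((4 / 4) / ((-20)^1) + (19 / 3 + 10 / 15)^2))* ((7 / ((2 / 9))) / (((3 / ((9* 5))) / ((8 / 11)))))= 144904816 / 57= 2542189.75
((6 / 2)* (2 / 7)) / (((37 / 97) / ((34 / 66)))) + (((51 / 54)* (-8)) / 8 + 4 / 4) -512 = -26194171 / 51282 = -510.79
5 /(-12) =-5 /12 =-0.42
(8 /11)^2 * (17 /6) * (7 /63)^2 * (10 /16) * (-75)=-8500 /9801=-0.87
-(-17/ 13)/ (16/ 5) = 85/ 208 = 0.41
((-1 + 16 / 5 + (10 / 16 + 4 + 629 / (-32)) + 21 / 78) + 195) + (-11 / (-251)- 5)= 92659701 / 522080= 177.48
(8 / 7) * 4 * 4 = 128 / 7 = 18.29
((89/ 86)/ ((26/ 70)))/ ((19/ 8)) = 1.17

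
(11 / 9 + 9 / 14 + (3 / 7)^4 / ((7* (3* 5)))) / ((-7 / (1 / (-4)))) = 2821661 / 42353640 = 0.07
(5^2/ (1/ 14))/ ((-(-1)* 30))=35/ 3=11.67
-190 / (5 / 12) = -456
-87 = -87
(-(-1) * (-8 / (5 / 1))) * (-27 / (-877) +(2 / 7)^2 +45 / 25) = -3287296 / 1074325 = -3.06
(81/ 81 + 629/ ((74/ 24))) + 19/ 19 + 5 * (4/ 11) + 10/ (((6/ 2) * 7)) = 48116/ 231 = 208.29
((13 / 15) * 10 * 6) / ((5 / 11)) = 572 / 5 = 114.40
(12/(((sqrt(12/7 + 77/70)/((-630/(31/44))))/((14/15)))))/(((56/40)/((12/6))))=-8528.40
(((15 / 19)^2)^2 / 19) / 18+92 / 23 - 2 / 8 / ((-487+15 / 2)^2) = 18222937888779 / 4554442408838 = 4.00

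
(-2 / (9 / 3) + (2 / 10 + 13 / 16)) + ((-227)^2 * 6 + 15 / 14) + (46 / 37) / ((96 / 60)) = 19218392237 / 62160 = 309176.19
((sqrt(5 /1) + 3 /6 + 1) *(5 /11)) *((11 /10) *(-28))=-14 *sqrt(5) -21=-52.30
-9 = -9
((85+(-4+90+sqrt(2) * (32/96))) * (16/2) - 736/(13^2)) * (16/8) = 16 * sqrt(2)/3+460912/169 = 2734.83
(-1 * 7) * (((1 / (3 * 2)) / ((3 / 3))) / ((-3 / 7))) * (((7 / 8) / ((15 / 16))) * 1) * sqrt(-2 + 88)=343 * sqrt(86) / 135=23.56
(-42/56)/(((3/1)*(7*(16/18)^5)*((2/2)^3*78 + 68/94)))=-2775303/3394764800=-0.00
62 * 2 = 124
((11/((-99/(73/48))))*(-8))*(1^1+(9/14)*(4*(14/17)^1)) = 3869/918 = 4.21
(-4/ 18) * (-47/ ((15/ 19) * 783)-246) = 5780326/ 105705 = 54.68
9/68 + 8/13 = 661/884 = 0.75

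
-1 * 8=-8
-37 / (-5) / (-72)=-37 / 360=-0.10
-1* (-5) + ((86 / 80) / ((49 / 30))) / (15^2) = 73543 / 14700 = 5.00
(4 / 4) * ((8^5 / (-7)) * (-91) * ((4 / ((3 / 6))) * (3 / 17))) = 10223616 / 17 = 601389.18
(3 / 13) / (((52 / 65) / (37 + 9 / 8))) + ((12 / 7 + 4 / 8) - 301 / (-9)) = 1222769 / 26208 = 46.66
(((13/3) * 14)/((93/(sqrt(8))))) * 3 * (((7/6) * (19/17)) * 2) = 48412 * sqrt(2)/4743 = 14.43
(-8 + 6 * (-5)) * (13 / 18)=-247 / 9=-27.44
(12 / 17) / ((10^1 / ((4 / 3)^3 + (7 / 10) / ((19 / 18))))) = 15562 / 72675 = 0.21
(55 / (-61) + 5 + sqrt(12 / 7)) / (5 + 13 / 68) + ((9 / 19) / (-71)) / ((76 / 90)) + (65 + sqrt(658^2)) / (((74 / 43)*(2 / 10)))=136*sqrt(21) / 2471 + 42911966087365 / 20420755951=2101.64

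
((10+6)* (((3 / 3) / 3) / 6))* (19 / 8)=19 / 9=2.11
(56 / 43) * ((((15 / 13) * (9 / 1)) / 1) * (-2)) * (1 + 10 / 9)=-31920 / 559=-57.10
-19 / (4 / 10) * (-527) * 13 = 650845 / 2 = 325422.50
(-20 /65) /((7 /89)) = -356 /91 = -3.91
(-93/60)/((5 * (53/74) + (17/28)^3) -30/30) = -0.55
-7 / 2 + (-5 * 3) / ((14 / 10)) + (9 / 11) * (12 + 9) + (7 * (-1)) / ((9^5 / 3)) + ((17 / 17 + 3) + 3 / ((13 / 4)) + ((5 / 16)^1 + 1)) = 2901103039 / 315242928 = 9.20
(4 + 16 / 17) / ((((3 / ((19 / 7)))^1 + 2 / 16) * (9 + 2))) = 0.37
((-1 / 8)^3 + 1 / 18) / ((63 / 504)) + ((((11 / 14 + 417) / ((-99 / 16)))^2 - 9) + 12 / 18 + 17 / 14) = 139921810471 / 30735936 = 4552.38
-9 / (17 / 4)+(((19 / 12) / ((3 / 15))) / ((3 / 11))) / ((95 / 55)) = 8989 / 612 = 14.69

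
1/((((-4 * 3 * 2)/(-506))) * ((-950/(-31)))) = 7843/11400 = 0.69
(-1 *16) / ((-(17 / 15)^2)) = 3600 / 289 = 12.46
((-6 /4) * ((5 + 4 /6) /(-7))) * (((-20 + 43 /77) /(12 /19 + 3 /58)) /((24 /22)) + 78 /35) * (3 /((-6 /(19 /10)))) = 58014353 /2108400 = 27.52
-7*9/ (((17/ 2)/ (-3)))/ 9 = 42/ 17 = 2.47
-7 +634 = 627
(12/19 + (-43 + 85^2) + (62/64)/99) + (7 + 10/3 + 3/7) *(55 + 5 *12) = 3547826203/421344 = 8420.26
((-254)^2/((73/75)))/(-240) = -276.18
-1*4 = -4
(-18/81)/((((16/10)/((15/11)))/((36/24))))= -25/88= -0.28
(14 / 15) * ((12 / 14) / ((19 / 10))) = 8 / 19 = 0.42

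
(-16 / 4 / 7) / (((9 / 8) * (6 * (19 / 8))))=-128 / 3591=-0.04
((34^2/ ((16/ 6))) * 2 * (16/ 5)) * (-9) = -124848/ 5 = -24969.60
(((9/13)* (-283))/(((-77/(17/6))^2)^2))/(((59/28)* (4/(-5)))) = 118182215/554654724624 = 0.00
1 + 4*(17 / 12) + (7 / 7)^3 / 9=61 / 9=6.78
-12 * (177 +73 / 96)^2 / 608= -291214225 / 466944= -623.66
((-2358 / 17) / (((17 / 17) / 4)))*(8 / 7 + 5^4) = -41340456 / 119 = -347398.79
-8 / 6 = -4 / 3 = -1.33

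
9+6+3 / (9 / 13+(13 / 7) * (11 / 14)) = 44937 / 2741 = 16.39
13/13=1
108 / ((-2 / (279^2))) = -4203414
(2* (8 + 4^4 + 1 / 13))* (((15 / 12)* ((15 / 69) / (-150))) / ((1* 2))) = -3433 / 7176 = -0.48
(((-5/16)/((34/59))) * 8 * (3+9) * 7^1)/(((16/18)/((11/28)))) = -87615/544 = -161.06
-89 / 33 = -2.70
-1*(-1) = 1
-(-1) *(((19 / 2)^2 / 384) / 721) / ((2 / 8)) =361 / 276864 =0.00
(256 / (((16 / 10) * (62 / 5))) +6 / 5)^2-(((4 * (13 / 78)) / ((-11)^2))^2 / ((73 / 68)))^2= 442152958838157178724 / 2222980313910075225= 198.90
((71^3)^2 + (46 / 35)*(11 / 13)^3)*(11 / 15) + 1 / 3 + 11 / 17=614000246378121059 / 6536075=93940208210.30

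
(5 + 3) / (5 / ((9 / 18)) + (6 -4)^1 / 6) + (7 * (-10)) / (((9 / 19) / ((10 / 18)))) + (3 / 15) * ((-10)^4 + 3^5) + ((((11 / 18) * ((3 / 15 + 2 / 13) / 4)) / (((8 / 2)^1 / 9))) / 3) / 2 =20549898737 / 10445760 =1967.30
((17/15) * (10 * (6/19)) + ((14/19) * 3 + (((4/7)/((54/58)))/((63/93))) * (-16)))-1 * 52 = -60.71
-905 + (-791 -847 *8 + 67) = -8405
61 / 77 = 0.79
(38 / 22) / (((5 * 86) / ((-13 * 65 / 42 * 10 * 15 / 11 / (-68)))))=80275 / 4953256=0.02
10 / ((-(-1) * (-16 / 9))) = -45 / 8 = -5.62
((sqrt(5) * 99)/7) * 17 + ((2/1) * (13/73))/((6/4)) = 537.85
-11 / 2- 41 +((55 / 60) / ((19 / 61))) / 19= -200767 / 4332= -46.35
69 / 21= 23 / 7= 3.29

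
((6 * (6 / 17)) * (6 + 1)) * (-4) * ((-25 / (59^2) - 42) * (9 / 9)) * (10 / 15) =98264544 / 59177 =1660.52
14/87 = 0.16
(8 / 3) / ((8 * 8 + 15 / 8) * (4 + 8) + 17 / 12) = 32 / 9503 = 0.00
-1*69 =-69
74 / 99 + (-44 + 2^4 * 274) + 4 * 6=432110 / 99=4364.75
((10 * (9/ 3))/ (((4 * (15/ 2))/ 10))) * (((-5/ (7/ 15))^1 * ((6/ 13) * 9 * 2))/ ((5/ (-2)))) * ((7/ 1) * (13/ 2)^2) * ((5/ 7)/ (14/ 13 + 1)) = 36214.29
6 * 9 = 54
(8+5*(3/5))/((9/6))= 22/3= 7.33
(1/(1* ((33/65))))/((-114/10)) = -325/1881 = -0.17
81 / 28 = 2.89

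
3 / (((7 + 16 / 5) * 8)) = 5 / 136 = 0.04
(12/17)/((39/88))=352/221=1.59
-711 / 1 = -711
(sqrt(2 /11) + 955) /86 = sqrt(22) /946 + 955 /86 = 11.11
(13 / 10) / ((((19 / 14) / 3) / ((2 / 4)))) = 273 / 190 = 1.44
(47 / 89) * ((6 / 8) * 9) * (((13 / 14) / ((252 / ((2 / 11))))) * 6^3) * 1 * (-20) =-494910 / 47971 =-10.32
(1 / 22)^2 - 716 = -346543 / 484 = -716.00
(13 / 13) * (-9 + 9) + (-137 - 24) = -161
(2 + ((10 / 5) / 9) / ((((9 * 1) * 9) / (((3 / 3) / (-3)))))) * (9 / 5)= 4372 / 1215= 3.60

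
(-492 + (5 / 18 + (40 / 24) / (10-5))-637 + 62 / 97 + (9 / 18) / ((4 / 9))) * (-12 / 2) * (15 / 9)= 39341735 / 3492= 11266.25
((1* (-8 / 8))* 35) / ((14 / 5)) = -25 / 2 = -12.50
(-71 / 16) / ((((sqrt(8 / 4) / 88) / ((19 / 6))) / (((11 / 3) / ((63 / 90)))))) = -816145 * sqrt(2) / 252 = -4580.17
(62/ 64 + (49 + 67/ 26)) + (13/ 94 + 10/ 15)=3129335/ 58656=53.35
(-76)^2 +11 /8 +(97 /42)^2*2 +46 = 20582503 /3528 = 5834.04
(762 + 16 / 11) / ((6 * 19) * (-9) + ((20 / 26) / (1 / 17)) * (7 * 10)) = -6.90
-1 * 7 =-7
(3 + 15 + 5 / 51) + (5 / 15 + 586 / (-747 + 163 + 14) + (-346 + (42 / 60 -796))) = -10890559 / 9690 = -1123.90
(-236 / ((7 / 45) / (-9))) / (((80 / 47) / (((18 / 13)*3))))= 6064551 / 182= 33321.71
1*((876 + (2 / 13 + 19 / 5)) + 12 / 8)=881.45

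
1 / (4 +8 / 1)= 1 / 12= 0.08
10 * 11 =110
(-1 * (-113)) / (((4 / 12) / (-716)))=-242724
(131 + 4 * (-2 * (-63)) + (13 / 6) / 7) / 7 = 90.76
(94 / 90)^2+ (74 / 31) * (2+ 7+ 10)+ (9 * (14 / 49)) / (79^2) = 127376214073 / 2742451425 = 46.45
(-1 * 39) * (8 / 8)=-39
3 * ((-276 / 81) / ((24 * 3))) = -23 / 162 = -0.14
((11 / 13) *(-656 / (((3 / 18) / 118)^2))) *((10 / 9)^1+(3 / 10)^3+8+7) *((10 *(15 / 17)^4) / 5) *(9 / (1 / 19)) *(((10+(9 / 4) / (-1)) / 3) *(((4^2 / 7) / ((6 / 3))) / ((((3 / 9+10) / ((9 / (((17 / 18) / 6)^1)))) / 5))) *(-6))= 8420276614702231065600 / 18458141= 456182267472235.21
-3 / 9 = -1 / 3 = -0.33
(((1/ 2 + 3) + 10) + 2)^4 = 923521/ 16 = 57720.06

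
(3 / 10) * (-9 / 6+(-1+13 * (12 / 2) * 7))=3261 / 20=163.05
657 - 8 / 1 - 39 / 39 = 648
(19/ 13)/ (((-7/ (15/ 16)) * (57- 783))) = 95/ 352352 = 0.00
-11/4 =-2.75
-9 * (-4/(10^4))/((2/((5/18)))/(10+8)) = 9/1000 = 0.01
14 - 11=3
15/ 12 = 5/ 4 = 1.25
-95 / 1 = -95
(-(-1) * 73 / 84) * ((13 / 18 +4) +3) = 10147 / 1512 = 6.71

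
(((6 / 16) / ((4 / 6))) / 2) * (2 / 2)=9 / 32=0.28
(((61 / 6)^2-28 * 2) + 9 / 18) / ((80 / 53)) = 91319 / 2880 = 31.71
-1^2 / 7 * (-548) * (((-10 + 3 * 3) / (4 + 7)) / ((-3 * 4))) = 137 / 231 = 0.59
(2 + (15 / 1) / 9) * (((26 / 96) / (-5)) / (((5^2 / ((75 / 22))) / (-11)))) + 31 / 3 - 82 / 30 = 3791 / 480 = 7.90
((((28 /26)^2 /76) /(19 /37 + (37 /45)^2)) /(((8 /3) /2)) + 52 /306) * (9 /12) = 0.13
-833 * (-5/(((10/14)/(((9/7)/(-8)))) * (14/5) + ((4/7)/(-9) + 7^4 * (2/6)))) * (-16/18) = -233240/49633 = -4.70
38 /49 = 0.78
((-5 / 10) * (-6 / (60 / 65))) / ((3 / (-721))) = -9373 / 12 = -781.08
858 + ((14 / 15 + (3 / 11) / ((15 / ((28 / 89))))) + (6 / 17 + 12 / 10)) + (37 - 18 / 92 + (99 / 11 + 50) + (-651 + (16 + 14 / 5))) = 744363089 / 2296734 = 324.10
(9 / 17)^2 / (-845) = -81 / 244205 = -0.00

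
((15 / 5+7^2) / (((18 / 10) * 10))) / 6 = 13 / 27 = 0.48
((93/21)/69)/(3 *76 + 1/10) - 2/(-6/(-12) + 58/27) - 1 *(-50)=7758377696/157546389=49.25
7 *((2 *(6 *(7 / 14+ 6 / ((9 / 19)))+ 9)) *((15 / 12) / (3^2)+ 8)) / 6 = 45122 / 27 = 1671.19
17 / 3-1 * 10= -13 / 3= -4.33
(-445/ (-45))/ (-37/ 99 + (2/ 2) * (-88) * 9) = -979/ 78445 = -0.01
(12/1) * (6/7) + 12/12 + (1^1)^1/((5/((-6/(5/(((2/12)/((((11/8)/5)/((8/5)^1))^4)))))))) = -88524537/2562175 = -34.55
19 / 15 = 1.27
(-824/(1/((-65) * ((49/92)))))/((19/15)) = 9841650/437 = 22520.94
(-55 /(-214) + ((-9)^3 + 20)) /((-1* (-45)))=-15.75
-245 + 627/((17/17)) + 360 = 742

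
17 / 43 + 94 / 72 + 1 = 4181 / 1548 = 2.70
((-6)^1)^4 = 1296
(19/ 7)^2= 361/ 49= 7.37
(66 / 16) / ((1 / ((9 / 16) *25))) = 7425 / 128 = 58.01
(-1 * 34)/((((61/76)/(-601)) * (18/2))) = 1552984/549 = 2828.75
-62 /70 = -31 /35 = -0.89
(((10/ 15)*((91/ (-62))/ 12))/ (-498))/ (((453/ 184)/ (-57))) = -39767/ 10490121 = -0.00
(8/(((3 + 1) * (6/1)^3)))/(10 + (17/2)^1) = 0.00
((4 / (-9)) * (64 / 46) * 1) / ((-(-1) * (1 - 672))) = 128 / 138897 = 0.00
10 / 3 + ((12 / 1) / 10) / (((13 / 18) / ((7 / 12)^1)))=839 / 195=4.30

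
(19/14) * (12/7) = 114/49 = 2.33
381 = 381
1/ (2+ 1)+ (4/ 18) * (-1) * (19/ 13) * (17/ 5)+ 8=4229/ 585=7.23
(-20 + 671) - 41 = 610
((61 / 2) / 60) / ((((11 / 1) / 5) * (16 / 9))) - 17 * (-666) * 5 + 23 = 79739447 / 1408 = 56633.13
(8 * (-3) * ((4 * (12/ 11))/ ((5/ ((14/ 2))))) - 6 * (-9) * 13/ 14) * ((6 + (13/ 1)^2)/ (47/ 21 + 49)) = -329.50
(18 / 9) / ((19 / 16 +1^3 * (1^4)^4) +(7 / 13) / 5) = 2080 / 2387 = 0.87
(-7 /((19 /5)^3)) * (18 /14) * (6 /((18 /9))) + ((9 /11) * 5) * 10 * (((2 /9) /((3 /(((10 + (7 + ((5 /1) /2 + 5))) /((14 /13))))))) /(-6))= -16272475 /1358082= -11.98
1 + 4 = 5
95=95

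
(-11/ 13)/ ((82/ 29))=-319/ 1066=-0.30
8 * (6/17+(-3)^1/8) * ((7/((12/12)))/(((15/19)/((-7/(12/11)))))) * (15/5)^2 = 30723/340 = 90.36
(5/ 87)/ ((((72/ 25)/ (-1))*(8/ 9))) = -125/ 5568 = -0.02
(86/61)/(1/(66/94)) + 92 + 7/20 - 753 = -37824911/57340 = -659.66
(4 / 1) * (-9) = -36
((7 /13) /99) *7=0.04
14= 14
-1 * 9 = -9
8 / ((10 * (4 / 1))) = 1 / 5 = 0.20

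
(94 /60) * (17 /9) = 799 /270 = 2.96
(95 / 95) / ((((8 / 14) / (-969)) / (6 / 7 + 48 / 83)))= -404073 / 166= -2434.17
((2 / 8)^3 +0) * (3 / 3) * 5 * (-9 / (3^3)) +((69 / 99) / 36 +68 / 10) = 645637 / 95040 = 6.79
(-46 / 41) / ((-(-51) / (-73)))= 3358 / 2091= 1.61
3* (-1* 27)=-81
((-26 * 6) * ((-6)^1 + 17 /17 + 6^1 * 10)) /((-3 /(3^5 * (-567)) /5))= -1970268300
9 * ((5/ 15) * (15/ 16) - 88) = -12627/ 16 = -789.19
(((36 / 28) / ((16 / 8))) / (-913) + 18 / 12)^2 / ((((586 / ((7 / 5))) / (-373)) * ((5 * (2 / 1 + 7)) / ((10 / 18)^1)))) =-1902605114 / 76934250855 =-0.02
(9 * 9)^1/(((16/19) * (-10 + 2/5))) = -2565/256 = -10.02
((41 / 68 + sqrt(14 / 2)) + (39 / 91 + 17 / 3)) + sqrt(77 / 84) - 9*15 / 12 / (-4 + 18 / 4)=-22565 / 1428 + sqrt(33) / 6 + sqrt(7)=-12.20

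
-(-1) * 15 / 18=5 / 6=0.83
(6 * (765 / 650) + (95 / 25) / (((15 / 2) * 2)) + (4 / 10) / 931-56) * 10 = -88384636 / 181545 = -486.85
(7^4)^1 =2401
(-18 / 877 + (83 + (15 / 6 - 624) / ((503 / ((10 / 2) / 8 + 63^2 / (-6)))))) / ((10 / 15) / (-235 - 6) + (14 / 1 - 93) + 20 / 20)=-4590394933803 / 398048382016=-11.53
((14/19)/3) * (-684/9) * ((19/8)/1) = -133/3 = -44.33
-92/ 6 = -46/ 3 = -15.33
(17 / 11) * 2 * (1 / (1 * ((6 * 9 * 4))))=17 / 1188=0.01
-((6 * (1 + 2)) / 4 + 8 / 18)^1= -89 / 18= -4.94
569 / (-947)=-569 / 947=-0.60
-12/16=-3/4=-0.75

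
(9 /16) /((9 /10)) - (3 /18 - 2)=2.46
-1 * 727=-727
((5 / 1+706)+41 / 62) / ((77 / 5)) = 220615 / 4774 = 46.21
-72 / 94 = -36 / 47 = -0.77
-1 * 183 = -183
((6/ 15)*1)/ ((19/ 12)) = 24/ 95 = 0.25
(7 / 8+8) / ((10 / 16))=71 / 5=14.20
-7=-7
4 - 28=-24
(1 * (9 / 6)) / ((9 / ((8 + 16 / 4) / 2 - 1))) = 5 / 6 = 0.83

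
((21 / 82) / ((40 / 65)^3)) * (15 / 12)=230685 / 167936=1.37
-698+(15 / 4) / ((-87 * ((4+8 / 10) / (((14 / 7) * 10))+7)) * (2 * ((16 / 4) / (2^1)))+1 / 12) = -698.00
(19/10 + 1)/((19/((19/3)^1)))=29/30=0.97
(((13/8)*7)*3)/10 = 273/80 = 3.41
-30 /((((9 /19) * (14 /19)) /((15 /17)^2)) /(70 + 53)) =-16651125 /2023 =-8230.91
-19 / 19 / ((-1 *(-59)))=-0.02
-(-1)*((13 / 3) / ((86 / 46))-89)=-11182 / 129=-86.68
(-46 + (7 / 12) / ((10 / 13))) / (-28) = 5429 / 3360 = 1.62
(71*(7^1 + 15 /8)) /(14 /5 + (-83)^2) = 25205 /275672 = 0.09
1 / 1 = 1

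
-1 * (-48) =48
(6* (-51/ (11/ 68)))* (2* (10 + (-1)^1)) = -374544/ 11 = -34049.45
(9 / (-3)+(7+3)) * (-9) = -63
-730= -730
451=451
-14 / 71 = -0.20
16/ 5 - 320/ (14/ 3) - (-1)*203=4817/ 35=137.63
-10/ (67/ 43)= -430/ 67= -6.42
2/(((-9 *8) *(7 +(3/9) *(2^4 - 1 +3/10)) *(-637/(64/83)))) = 160/57576519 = 0.00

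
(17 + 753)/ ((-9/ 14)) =-10780/ 9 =-1197.78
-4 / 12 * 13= -13 / 3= -4.33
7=7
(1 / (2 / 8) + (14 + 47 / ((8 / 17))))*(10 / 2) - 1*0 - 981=-3133 / 8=-391.62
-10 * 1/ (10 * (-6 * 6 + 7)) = 1/ 29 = 0.03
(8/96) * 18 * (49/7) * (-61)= -1281/2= -640.50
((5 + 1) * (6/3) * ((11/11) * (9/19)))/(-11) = -108/209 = -0.52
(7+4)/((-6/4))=-22/3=-7.33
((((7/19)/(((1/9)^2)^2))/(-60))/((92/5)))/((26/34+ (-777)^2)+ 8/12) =-0.00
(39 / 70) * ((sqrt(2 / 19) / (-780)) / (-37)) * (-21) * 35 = -21 * sqrt(38) / 28120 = -0.00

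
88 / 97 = 0.91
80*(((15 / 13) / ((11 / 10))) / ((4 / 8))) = 24000 / 143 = 167.83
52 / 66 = 26 / 33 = 0.79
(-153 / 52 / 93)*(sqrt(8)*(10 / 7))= -255*sqrt(2) / 2821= -0.13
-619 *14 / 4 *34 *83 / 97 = -6113863 / 97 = -63029.52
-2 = -2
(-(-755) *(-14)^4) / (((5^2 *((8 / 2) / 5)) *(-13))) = -1450204 / 13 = -111554.15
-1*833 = -833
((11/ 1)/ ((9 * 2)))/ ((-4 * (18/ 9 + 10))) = -11/ 864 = -0.01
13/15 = 0.87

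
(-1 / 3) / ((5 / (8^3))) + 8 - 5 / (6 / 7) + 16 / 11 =-10069 / 330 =-30.51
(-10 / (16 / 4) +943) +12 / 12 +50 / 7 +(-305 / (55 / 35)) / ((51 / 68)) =318713 / 462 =689.85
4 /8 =1 /2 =0.50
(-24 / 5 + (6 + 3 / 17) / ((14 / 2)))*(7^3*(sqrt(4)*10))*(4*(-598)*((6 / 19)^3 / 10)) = 118027518336 / 583015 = 202443.36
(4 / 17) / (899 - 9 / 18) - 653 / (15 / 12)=-79793948 / 152745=-522.40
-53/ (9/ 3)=-53/ 3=-17.67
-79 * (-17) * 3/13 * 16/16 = 4029/13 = 309.92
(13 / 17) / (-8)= -13 / 136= -0.10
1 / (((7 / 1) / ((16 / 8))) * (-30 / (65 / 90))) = -13 / 1890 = -0.01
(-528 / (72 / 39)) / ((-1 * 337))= 286 / 337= 0.85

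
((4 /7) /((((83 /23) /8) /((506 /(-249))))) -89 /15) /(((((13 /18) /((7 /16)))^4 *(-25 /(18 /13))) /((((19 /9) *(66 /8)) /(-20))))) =-222648324767253 /4029577809920000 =-0.06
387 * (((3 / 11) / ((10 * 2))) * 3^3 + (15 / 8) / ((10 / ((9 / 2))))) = 825471 / 1760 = 469.02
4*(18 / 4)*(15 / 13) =270 / 13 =20.77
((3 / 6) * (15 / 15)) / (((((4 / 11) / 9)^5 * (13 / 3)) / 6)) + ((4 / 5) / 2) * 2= 427945575703 / 66560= 6429470.79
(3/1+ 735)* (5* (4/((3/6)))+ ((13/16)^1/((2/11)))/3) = 489909/16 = 30619.31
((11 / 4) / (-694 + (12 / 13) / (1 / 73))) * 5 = -715 / 32584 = -0.02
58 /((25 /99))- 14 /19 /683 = 74513584 /324425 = 229.68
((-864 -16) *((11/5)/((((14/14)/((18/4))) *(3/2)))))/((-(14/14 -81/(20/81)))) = -116160/6541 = -17.76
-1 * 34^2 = -1156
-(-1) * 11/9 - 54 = -475/9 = -52.78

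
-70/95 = -14/19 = -0.74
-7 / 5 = -1.40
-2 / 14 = -1 / 7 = -0.14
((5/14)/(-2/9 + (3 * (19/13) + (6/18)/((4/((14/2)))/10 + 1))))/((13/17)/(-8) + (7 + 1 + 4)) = 367965/54919718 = 0.01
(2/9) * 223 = 446/9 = 49.56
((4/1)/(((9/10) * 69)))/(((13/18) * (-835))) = -16/149799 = -0.00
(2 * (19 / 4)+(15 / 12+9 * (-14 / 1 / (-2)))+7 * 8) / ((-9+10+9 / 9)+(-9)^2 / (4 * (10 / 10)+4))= 1038 / 97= 10.70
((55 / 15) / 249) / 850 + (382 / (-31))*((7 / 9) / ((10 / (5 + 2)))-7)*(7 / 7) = 521933717 / 6561150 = 79.55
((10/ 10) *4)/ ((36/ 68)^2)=1156/ 81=14.27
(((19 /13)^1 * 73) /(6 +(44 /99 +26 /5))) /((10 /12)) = 37449 /3406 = 11.00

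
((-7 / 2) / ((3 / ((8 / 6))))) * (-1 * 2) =28 / 9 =3.11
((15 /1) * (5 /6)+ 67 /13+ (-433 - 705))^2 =848498641 /676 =1255175.50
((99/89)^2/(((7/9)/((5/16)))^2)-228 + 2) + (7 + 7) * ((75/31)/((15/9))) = -632910631249/3080191744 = -205.48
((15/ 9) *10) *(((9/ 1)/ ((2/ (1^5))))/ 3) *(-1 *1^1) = -25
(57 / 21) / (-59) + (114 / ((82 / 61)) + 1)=1452155 / 16933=85.76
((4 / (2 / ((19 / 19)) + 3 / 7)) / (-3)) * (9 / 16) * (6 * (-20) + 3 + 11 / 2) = 4683 / 136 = 34.43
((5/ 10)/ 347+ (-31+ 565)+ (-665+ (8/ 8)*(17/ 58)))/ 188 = -0.70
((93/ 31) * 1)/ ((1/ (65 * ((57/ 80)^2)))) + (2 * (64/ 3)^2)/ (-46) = 20986297/ 264960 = 79.21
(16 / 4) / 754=2 / 377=0.01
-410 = -410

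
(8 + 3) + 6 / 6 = 12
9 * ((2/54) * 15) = 5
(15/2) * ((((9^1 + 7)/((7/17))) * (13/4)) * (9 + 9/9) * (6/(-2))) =-198900/7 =-28414.29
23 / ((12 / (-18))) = -69 / 2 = -34.50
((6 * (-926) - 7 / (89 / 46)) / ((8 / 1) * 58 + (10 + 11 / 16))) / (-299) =608992 / 15546965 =0.04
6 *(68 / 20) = 20.40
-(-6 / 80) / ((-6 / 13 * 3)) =-13 / 240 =-0.05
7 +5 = 12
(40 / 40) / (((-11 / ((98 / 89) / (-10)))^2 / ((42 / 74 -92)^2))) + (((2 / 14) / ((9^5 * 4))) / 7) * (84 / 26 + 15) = 0.84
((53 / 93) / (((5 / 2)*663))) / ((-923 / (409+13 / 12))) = -260813 / 1707337710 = -0.00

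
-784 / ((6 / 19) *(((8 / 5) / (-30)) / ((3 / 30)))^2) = -69825 / 8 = -8728.12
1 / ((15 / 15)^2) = 1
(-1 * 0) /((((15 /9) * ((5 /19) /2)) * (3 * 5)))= 0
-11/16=-0.69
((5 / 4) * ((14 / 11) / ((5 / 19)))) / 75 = 133 / 1650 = 0.08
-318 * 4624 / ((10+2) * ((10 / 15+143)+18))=-367608 / 485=-757.95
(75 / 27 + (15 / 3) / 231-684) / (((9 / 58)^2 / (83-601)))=117515715392 / 8019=14654659.61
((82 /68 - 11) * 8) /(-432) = 37 /204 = 0.18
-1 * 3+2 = -1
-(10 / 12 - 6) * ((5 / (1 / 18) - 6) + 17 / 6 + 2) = 16523 / 36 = 458.97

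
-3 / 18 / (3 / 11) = -11 / 18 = -0.61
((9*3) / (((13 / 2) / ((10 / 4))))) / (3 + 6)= 15 / 13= 1.15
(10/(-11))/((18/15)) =-25/33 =-0.76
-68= -68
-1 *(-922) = 922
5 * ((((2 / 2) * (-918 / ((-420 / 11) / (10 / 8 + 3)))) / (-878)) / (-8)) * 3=85833 / 393344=0.22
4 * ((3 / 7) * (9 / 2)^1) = 54 / 7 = 7.71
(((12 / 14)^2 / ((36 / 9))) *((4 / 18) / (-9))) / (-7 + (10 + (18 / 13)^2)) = -338 / 366471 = -0.00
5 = 5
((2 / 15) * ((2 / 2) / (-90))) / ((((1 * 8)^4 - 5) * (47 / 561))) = -187 / 43262325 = -0.00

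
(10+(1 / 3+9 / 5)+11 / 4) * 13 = 11609 / 60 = 193.48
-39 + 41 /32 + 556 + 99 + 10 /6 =59419 /96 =618.95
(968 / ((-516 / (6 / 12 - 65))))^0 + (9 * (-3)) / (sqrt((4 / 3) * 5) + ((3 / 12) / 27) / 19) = 28126763 / 28071359 - 75792672 * sqrt(15) / 28071359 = -9.46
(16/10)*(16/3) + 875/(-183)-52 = -44147/915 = -48.25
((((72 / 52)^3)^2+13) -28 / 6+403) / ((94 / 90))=90874784670 / 226860023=400.58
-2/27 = -0.07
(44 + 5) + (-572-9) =-532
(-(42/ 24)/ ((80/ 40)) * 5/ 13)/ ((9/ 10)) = -175/ 468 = -0.37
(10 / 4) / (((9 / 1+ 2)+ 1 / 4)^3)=0.00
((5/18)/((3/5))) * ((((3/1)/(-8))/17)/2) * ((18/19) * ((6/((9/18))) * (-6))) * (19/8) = 225/272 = 0.83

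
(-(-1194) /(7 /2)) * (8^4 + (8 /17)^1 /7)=1163987616 /833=1397344.08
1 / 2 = 0.50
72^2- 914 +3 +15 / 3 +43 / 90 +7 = 385693 / 90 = 4285.48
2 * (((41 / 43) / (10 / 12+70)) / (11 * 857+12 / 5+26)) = 164 / 57599145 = 0.00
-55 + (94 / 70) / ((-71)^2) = -9703878 / 176435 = -55.00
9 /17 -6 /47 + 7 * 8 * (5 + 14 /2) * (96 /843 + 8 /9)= 454153739 /673557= 674.26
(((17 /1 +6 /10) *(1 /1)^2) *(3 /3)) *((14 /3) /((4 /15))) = 308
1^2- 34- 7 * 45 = -348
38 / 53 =0.72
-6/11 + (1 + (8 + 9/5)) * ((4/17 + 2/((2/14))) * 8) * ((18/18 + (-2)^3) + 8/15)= -37185366/4675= -7954.09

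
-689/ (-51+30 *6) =-689/ 129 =-5.34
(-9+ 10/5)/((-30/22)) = 77/15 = 5.13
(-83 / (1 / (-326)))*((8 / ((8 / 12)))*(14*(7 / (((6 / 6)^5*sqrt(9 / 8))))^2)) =593977216 / 3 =197992405.33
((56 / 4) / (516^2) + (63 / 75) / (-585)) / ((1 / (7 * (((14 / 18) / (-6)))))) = 14663593 / 11681982000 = 0.00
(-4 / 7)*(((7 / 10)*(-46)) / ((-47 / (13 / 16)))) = -299 / 940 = -0.32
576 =576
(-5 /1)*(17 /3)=-28.33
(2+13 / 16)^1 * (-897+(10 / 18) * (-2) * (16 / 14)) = -2526.38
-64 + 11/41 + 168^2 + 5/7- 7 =8080193/287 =28153.98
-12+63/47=-501/47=-10.66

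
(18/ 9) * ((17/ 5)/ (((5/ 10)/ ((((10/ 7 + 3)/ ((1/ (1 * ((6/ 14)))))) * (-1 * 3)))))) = -18972/ 245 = -77.44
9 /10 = 0.90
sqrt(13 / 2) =sqrt(26) / 2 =2.55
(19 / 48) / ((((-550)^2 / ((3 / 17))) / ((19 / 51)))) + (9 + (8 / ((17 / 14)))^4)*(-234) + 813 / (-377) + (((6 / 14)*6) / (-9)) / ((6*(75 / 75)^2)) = -472546551136450891923 / 1066793687960000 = -442959.64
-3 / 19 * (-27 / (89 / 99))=8019 / 1691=4.74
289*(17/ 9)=4913/ 9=545.89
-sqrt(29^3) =-29 * sqrt(29) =-156.17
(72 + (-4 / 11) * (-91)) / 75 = 1156 / 825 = 1.40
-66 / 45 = -22 / 15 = -1.47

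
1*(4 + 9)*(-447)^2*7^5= 43656468219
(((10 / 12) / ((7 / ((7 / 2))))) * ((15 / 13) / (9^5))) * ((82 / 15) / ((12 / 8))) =205 / 6908733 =0.00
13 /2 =6.50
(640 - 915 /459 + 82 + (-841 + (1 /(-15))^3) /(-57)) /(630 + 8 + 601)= 343277681 /578856375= 0.59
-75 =-75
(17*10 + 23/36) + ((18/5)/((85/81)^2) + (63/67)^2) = 1020427156567/5837944500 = 174.79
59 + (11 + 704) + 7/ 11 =8521/ 11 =774.64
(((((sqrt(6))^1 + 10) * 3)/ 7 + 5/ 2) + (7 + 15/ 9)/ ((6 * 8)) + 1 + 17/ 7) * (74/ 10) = 111 * sqrt(6)/ 35 + 193843/ 2520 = 84.69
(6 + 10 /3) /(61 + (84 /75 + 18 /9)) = 100 /687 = 0.15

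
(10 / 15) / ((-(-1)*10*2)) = 1 / 30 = 0.03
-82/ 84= -41/ 42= -0.98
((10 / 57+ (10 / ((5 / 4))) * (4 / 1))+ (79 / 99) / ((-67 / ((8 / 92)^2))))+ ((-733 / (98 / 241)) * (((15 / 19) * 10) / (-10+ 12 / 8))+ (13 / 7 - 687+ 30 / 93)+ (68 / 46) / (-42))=1758665205115963 / 1721575071909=1021.54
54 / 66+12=141 / 11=12.82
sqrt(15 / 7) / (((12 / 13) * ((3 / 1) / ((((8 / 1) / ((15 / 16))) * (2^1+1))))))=416 * sqrt(105) / 315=13.53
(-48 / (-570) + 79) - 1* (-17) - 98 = -182 / 95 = -1.92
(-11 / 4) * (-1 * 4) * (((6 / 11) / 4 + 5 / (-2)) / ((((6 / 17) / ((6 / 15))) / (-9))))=265.20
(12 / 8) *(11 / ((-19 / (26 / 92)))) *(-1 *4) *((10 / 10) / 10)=429 / 4370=0.10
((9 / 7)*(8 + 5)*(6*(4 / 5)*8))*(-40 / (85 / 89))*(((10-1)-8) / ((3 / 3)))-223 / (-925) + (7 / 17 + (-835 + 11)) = -3049588018 / 110075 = -27704.64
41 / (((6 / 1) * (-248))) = -41 / 1488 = -0.03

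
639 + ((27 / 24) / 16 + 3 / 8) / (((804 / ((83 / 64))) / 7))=1402907423 / 2195456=639.01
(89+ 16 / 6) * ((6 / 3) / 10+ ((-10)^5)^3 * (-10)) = 916666666666666685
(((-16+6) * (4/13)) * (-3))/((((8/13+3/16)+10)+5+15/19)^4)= 2251674644643840/18488437662404352241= 0.00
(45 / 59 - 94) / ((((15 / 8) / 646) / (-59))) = 1895277.87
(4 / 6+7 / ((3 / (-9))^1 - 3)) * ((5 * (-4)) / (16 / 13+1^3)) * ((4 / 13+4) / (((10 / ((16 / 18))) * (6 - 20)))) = -0.35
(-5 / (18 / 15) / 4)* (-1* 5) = 125 / 24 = 5.21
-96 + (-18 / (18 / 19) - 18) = -133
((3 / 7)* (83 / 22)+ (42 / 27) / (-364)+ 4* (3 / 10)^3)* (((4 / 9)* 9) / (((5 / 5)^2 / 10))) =15500972 / 225225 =68.82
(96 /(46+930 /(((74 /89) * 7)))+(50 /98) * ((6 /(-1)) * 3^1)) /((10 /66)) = -751285062 /13058255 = -57.53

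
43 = 43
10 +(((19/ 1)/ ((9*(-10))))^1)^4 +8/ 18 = 685390321/ 65610000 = 10.45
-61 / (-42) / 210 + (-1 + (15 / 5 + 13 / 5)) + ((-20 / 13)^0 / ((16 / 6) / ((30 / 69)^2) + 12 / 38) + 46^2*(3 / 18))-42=2041492217 / 6473880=315.34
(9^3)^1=729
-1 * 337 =-337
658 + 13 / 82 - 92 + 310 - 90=64465 / 82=786.16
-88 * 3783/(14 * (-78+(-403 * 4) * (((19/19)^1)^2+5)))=2134/875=2.44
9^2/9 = 9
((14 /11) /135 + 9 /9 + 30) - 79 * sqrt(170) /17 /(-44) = 79 * sqrt(170) /748 + 46049 /1485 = 32.39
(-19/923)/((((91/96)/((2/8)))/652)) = -297312/83993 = -3.54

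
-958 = -958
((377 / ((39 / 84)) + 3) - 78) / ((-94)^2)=737 / 8836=0.08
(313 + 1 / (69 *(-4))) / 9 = 86387 / 2484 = 34.78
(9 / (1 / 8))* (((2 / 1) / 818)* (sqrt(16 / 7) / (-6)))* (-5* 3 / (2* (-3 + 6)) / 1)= 120* sqrt(7) / 2863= 0.11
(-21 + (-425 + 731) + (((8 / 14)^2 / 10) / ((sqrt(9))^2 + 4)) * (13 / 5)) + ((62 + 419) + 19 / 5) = 943013 / 1225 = 769.81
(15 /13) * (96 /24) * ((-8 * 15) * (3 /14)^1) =-10800 /91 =-118.68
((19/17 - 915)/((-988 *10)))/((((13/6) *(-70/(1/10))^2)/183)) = 533079/33434537500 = 0.00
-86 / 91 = -0.95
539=539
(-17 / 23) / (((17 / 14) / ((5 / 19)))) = -70 / 437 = -0.16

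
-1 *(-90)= 90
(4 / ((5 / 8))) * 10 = 64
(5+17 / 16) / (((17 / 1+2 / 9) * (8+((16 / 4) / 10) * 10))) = 291 / 9920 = 0.03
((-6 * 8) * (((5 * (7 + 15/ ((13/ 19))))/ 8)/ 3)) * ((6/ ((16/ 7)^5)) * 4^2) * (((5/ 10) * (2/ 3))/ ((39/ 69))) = -90841835/ 346112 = -262.46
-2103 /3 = -701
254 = 254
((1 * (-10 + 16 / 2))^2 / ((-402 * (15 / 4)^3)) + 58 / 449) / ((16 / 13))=255373807 / 2436723000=0.10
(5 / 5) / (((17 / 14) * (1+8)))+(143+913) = 161582 / 153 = 1056.09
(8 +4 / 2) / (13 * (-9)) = -10 / 117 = -0.09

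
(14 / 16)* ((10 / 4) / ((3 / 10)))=175 / 24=7.29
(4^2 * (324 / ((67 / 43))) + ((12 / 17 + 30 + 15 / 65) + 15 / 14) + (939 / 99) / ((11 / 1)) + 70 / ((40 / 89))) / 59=529101791963 / 8879402532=59.59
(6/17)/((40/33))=99/340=0.29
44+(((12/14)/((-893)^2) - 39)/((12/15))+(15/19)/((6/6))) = -88432867/22328572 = -3.96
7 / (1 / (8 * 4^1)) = 224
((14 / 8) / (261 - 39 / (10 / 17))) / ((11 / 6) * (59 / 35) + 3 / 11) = 1225 / 458371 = 0.00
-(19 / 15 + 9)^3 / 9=-120.24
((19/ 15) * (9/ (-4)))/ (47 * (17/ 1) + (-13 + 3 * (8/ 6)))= -57/ 15800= -0.00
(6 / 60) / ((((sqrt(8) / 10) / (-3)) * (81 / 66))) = -11 * sqrt(2) / 18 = -0.86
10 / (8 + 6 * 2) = 1 / 2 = 0.50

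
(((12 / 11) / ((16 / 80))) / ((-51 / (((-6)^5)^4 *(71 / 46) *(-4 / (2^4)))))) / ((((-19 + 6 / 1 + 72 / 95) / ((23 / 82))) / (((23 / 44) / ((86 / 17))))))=-88624709312370278400 / 248094649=-357221365594.11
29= 29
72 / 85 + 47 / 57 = 8099 / 4845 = 1.67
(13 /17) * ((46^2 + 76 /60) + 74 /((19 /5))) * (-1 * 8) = -63332984 /4845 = -13071.82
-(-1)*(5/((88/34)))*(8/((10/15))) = 23.18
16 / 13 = 1.23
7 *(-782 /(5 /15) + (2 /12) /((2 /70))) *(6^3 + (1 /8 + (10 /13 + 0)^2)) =-9599396429 /2704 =-3550072.64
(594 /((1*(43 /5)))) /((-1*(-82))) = 1485 /1763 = 0.84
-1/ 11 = -0.09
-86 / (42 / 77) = -473 / 3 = -157.67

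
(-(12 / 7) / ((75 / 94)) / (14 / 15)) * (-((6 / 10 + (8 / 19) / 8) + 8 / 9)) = 247784 / 69825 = 3.55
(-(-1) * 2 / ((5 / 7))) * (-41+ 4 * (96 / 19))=-1106 / 19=-58.21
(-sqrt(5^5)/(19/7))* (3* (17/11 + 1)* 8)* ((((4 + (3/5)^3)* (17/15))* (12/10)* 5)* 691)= -24924910.07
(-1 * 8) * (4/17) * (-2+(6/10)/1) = 224/85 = 2.64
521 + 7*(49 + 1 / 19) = 16423 / 19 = 864.37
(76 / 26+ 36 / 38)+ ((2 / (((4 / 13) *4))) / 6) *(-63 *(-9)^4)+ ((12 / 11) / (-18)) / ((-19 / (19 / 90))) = -656963246123 / 5868720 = -111943.19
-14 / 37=-0.38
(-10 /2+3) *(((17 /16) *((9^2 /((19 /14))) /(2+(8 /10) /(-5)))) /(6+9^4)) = -0.01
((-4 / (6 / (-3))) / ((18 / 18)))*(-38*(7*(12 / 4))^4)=-14780556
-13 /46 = -0.28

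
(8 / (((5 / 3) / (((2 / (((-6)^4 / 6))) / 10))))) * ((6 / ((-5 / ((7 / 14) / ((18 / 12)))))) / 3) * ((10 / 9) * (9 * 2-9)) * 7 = -28 / 675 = -0.04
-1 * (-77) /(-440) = -7 /40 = -0.18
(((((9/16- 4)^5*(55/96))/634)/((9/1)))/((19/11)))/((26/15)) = -1522435234375/94582024962048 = -0.02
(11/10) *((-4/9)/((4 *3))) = -11/270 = -0.04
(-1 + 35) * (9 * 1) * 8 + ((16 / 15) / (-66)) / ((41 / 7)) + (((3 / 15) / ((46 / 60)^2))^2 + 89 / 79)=1098901494859111 / 448670474505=2449.24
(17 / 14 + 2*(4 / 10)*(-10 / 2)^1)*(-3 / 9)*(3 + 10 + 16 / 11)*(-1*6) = -80.53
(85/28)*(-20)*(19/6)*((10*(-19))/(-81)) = -767125/1701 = -450.98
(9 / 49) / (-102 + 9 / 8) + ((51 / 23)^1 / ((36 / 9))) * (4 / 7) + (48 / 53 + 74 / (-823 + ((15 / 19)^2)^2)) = 139111271796220 / 123036290675683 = 1.13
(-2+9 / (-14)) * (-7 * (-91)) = -3367 / 2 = -1683.50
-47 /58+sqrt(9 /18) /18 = -47 /58+sqrt(2) /36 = -0.77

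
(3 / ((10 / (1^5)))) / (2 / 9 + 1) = 27 / 110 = 0.25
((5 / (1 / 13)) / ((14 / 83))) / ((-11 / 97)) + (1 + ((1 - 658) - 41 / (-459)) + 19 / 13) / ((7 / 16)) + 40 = -4460458381 / 918918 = -4854.03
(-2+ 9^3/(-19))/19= -767/361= -2.12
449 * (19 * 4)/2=17062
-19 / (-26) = 19 / 26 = 0.73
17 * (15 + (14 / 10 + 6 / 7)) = 293.37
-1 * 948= -948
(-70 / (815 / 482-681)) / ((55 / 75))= 506100 / 3601697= 0.14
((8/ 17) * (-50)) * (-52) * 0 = 0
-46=-46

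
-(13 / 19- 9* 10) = 1697 / 19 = 89.32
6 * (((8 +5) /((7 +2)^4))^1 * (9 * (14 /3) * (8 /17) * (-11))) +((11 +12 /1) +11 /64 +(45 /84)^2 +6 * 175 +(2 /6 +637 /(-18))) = 1035.82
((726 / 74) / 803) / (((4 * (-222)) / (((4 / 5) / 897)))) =-11 / 896434890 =-0.00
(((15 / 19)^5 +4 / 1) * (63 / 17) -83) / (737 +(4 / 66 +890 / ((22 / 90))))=-93124617828 / 6081400664059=-0.02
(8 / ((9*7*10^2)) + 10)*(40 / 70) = 63008 / 11025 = 5.72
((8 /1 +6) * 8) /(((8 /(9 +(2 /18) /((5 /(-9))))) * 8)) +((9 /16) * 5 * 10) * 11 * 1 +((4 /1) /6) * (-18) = 12511 /40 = 312.78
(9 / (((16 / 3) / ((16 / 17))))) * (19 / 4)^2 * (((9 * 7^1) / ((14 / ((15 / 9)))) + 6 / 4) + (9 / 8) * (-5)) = 263169 / 2176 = 120.94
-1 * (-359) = 359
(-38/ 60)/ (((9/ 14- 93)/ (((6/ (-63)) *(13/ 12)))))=-247/ 349110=-0.00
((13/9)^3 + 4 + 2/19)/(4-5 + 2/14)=-690235/83106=-8.31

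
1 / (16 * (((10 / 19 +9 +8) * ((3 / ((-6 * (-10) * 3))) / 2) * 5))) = 19 / 222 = 0.09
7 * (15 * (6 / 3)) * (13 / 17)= 2730 / 17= 160.59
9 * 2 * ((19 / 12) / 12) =19 / 8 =2.38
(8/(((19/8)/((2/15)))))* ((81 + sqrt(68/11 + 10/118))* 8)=7168* sqrt(53867)/184965 + 27648/95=300.03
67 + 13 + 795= 875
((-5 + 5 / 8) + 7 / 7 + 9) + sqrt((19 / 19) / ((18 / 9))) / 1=sqrt(2) / 2 + 45 / 8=6.33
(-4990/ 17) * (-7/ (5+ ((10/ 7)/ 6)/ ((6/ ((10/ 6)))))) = 405.58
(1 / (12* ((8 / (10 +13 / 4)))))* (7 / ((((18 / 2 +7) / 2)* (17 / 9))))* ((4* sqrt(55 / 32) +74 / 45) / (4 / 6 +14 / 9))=41181 / 870400 +10017* sqrt(110) / 696320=0.20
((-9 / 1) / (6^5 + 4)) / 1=-9 / 7780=-0.00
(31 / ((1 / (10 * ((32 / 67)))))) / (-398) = -4960 / 13333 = -0.37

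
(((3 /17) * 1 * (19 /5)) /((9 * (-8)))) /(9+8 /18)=-57 /57800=-0.00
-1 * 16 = -16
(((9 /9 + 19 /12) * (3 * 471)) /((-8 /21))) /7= -43803 /32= -1368.84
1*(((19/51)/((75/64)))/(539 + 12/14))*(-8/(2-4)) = 34048/14454675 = 0.00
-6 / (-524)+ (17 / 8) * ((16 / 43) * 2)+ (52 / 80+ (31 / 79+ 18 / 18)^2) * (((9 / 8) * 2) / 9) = 6299997989 / 2812444240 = 2.24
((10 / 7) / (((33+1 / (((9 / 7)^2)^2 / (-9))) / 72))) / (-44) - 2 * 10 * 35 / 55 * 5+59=-1965603 / 416878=-4.72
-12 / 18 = -2 / 3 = -0.67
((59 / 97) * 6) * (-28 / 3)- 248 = -27360 / 97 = -282.06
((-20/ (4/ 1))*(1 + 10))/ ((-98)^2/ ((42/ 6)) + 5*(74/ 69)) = -3795/ 95038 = -0.04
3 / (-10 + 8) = -3 / 2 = -1.50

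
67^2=4489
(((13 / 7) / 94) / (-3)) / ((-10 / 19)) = 247 / 19740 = 0.01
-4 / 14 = -2 / 7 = -0.29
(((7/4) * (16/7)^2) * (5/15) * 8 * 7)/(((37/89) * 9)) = 45568/999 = 45.61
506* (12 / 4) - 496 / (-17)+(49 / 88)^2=203723505 / 131648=1547.49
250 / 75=10 / 3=3.33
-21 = -21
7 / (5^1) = 7 / 5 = 1.40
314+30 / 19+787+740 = 35009 / 19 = 1842.58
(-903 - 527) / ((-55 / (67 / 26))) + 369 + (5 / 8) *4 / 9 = 436.28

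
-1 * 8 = -8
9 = 9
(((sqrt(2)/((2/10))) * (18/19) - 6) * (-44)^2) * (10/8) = -14520 + 217800 * sqrt(2)/19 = 1691.35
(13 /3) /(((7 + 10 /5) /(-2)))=-26 /27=-0.96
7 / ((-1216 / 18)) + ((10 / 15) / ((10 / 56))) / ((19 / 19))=33103 / 9120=3.63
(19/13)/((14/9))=171/182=0.94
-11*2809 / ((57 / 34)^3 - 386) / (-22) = -55202468 / 14986151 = -3.68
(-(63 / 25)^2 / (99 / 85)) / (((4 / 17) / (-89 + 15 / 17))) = 5615253 / 2750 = 2041.91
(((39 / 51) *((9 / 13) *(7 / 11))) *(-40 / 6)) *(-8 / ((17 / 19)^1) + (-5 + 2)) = 85260 / 3179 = 26.82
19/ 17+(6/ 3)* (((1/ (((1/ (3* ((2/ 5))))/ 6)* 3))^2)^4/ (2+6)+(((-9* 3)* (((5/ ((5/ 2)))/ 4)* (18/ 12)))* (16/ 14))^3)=-55836254729531/ 2277734375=-24513.94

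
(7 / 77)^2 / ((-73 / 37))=-37 / 8833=-0.00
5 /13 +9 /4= 137 /52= 2.63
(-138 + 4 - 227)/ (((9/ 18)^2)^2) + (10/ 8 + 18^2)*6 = -7649/ 2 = -3824.50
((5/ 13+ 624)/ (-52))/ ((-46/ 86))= 349031/ 15548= 22.45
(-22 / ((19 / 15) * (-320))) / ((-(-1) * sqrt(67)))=33 * sqrt(67) / 40736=0.01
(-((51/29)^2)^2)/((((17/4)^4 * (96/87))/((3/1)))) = -1944/24389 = -0.08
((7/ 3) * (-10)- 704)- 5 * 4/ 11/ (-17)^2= -6936638/ 9537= -727.34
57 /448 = 0.13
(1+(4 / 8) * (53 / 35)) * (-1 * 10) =-123 / 7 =-17.57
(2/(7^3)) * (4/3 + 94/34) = 418/17493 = 0.02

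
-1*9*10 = -90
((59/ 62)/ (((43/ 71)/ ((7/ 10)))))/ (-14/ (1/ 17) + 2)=-497/ 106640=-0.00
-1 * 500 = -500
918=918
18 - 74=-56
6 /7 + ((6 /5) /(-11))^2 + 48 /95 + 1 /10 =1186301 /804650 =1.47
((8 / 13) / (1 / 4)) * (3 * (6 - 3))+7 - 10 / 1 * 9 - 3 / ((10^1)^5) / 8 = -632800039 / 10400000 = -60.85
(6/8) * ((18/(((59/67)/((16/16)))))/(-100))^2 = 1090827/34810000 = 0.03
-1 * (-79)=79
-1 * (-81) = 81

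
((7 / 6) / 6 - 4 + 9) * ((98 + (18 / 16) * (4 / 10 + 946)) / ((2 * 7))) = 310607 / 720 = 431.40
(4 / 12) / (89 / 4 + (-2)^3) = 4 / 171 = 0.02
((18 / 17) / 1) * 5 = 90 / 17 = 5.29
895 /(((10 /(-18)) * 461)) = -3.49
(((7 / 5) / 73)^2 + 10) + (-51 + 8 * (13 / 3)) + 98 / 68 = -66474277 / 13588950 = -4.89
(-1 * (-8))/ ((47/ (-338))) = -2704/ 47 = -57.53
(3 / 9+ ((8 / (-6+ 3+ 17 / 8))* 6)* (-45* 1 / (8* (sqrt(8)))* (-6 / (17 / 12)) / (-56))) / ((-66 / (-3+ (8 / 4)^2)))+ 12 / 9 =263 / 198 - 810* sqrt(2) / 9163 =1.20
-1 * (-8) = 8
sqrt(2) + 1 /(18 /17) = 2.36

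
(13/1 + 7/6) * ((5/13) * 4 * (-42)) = -11900/13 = -915.38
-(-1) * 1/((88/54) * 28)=27/1232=0.02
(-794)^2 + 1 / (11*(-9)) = 62413163 / 99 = 630435.99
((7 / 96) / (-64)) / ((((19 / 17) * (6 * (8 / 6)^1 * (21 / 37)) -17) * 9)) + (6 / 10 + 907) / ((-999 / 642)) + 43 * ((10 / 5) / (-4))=-46405497120293 / 76733429760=-604.76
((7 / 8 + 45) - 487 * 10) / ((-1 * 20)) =38593 / 160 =241.21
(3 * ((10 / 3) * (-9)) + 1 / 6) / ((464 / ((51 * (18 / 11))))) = -7497 / 464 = -16.16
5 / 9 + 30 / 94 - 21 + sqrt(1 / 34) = -19.95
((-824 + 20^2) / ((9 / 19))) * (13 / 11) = -1057.86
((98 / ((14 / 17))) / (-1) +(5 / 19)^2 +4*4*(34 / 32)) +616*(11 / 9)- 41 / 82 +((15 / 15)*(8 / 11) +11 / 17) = 792058585 / 1215126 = 651.83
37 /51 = 0.73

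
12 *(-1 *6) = -72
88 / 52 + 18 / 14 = 271 / 91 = 2.98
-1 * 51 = -51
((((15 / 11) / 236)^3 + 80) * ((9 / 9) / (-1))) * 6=-4198801146765 / 8747502368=-480.00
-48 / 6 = -8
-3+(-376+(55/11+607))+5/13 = 3034/13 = 233.38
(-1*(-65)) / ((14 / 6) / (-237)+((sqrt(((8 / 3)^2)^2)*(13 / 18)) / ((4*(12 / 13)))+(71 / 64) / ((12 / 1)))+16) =319438080 / 85872569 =3.72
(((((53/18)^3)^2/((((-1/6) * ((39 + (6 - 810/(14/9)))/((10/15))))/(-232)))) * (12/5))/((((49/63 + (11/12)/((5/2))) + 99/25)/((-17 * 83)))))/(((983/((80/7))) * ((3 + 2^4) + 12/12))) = 7255547944300408/14799602094489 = 490.25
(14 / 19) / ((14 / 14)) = 14 / 19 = 0.74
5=5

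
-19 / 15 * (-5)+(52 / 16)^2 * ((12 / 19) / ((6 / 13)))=9479 / 456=20.79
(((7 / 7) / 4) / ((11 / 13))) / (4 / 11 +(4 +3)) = 13 / 324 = 0.04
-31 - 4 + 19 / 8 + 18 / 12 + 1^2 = -241 / 8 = -30.12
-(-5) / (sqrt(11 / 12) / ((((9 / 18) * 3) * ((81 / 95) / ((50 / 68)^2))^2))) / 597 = 8767700496 * sqrt(33) / 1543416015625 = 0.03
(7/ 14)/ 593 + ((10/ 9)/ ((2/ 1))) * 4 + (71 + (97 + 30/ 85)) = 30952381/ 181458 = 170.58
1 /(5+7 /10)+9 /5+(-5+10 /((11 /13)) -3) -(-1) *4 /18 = 56579 /9405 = 6.02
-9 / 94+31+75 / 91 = 271405 / 8554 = 31.73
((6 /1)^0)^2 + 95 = 96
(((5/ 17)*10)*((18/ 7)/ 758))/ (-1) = -450/ 45101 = -0.01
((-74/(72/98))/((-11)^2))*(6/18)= -1813/6534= -0.28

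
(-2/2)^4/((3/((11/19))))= 11/57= 0.19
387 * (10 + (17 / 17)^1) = 4257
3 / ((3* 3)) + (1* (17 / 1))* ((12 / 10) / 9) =13 / 5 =2.60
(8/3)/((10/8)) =32/15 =2.13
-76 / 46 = -38 / 23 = -1.65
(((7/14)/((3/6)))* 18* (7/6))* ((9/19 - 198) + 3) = -77616/19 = -4085.05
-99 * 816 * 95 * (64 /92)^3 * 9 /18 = -15717335040 /12167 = -1291800.36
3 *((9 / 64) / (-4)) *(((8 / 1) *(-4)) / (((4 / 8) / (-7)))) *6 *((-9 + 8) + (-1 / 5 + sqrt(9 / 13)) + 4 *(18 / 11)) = -1751.32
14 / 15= 0.93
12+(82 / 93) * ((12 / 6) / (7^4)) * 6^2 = 895140 / 74431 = 12.03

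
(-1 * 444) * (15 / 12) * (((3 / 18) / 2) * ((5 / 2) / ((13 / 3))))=-2775 / 104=-26.68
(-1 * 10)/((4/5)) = -25/2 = -12.50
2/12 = 1/6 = 0.17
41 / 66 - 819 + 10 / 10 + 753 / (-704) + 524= -621875 / 2112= -294.45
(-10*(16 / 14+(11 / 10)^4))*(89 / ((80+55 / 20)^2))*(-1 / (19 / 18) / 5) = 584688348 / 9107258125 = 0.06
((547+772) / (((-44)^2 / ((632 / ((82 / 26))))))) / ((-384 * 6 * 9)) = -1354613 / 205742592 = -0.01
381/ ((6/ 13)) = 1651/ 2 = 825.50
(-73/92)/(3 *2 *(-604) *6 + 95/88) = 1606/44007671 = 0.00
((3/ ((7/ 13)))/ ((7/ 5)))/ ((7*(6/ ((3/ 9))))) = 65/ 2058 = 0.03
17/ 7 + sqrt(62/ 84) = sqrt(1302)/ 42 + 17/ 7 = 3.29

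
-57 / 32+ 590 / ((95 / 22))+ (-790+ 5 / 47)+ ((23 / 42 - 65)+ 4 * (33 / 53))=-22804410397 / 31805088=-717.01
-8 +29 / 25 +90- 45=954 / 25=38.16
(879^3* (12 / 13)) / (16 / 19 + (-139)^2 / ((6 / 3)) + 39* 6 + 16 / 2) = 309693056184 / 4892251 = 63302.77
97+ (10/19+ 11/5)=9474/95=99.73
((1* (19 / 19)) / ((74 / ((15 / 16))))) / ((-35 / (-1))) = 3 / 8288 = 0.00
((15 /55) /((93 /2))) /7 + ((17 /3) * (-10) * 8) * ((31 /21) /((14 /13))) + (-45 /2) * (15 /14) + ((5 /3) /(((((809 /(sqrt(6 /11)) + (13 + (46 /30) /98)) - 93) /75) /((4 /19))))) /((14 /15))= -19026597797171885746619 /29475280983784989276 + 156086437500 * sqrt(66) /49001005751699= -645.48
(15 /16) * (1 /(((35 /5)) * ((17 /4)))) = 15 /476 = 0.03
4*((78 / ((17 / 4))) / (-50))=-624 / 425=-1.47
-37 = -37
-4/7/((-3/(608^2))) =1478656/21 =70412.19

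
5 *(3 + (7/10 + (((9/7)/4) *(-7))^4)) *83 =3115903/256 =12171.50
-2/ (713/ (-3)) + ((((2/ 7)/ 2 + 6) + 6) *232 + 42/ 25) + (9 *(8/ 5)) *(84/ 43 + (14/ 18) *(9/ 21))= 15300627296/ 5365325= 2851.76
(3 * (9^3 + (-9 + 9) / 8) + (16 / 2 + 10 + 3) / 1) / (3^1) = 736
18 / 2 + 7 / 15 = 142 / 15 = 9.47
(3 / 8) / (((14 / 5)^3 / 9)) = 3375 / 21952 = 0.15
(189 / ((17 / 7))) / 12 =441 / 68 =6.49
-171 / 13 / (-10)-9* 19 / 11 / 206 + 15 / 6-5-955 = -140847547 / 147290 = -956.26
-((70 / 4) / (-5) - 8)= 23 / 2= 11.50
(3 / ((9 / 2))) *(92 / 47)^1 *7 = 1288 / 141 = 9.13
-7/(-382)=7/382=0.02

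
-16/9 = -1.78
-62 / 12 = -31 / 6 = -5.17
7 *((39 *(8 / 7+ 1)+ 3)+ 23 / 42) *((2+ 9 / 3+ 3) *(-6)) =-29272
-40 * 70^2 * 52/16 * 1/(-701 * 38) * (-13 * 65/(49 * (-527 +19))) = 0.81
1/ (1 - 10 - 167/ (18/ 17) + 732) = 18/ 10175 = 0.00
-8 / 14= -4 / 7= -0.57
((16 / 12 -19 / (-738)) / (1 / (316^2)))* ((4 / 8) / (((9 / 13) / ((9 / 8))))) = 81376399 / 738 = 110266.12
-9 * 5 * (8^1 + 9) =-765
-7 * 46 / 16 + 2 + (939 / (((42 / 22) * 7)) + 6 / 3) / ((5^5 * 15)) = -333018547 / 18375000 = -18.12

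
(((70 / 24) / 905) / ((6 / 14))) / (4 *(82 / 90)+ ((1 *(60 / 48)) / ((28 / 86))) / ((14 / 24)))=12005 / 16325114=0.00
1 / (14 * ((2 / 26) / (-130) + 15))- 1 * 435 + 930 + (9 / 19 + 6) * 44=2629188986 / 3371417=779.85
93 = 93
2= 2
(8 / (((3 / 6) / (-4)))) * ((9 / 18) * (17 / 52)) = -136 / 13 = -10.46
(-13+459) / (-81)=-446 / 81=-5.51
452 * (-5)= -2260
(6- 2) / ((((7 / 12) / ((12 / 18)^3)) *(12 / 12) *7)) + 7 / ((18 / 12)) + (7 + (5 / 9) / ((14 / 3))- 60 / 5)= 0.08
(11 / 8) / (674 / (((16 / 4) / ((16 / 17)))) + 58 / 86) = 8041 / 931368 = 0.01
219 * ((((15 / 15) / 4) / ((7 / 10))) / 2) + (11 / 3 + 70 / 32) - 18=9059 / 336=26.96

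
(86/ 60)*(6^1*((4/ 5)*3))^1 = 516/ 25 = 20.64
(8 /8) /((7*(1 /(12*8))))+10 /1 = 166 /7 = 23.71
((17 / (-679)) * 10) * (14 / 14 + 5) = -1.50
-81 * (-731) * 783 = 46362213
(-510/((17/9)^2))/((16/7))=-8505/136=-62.54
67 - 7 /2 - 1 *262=-397 /2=-198.50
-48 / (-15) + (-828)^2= 3427936 / 5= 685587.20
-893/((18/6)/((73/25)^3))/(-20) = 347392181/937500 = 370.55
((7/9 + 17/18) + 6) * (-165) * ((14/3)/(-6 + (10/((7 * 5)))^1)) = 74921/72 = 1040.57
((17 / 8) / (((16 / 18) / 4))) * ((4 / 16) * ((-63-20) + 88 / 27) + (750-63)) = 1224731 / 192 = 6378.81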